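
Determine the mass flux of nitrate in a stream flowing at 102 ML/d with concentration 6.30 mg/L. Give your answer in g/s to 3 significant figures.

7.44 g/s

102 ML/d = 1.181 m³/s.
Mass flux = Q·C = 1.181 m³/s × 6.3 g/m³ = 7.438 g/s.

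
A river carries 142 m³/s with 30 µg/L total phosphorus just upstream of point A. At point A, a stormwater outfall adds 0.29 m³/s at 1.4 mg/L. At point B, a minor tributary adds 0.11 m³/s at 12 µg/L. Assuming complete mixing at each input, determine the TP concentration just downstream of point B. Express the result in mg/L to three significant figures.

0.0328 mg/L

30 µg/L = 0.03 mg/L.
After input A: C = (142·0.03 + 0.29·1.4) / 142.3 = 0.03279 mg/L.
12 µg/L = 0.012 mg/L.
After input B: C = (142.3·0.03279 + 0.11·0.012) / 142.4 = 0.03278 mg/L.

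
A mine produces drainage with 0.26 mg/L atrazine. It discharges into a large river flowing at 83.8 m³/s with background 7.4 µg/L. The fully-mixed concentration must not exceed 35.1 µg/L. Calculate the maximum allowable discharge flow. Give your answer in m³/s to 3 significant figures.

7.4 µg/L = 0.0074 mg/L.
35.1 µg/L = 0.0351 mg/L.
Mass balance at complete mixing: C_std·(Q_w + Q_r) = Q_w·C_e + Q_r·C_b.
Rearranging, Q_w = Q_r·(C_std − C_b)/(C_e − C_std) = 83.8·(0.0351 − 0.0074) / (0.26 − 0.0351) = 10.32 m³/s.

10.3 m³/s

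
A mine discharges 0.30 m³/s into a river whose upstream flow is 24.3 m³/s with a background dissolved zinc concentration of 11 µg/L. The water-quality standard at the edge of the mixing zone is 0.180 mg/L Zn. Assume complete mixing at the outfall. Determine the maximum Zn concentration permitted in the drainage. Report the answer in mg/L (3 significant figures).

13.9 mg/L

11 µg/L = 0.011 mg/L.
Mass balance: 0.18·24.6 = 0.3·Cₑ + 24.3·0.011.
Cₑ = (4.428 − 0.2673) / 0.3 = 13.87 mg/L.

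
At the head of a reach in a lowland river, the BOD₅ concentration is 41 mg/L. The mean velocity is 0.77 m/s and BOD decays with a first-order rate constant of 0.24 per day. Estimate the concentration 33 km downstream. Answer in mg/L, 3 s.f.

36.4 mg/L

Travel time t = 33 km / 0.77 m/s = 3.3e+04/0.77 = 4.286e+04 s = 0.496 d.
First-order decay: C = 41·exp(−0.24·0.496) = 41·0.8878 = 36.4 mg/L.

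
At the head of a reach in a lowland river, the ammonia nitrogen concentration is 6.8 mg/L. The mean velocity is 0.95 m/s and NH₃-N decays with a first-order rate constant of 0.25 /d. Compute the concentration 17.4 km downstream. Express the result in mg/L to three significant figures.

6.45 mg/L

Travel time t = 17.4 km / 0.95 m/s = 1.74e+04/0.95 = 1.832e+04 s = 0.212 d.
First-order decay: C = 6.8·exp(−0.25·0.212) = 6.8·0.9484 = 6.449 mg/L.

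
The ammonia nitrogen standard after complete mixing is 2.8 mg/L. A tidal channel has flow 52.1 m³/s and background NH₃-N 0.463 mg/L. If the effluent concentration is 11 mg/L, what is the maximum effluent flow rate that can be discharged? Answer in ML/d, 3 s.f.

1280 ML/d

Mass balance at complete mixing: C_std·(Q_w + Q_r) = Q_w·C_e + Q_r·C_b.
Rearranging, Q_w = Q_r·(C_std − C_b)/(C_e − C_std) = 52.1·(2.8 − 0.463) / (11 − 2.8) = 14.85 m³/s.
= 1283 ML/d.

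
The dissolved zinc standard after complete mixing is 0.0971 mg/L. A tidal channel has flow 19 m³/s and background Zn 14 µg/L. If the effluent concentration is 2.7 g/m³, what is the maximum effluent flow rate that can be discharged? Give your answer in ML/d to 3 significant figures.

52.4 ML/d

14 µg/L = 0.014 mg/L.
Mass balance at complete mixing: C_std·(Q_w + Q_r) = Q_w·C_e + Q_r·C_b.
Rearranging, Q_w = Q_r·(C_std − C_b)/(C_e − C_std) = 19·(0.0971 − 0.014) / (2.7 − 0.0971) = 0.6066 m³/s.
= 52.41 ML/d.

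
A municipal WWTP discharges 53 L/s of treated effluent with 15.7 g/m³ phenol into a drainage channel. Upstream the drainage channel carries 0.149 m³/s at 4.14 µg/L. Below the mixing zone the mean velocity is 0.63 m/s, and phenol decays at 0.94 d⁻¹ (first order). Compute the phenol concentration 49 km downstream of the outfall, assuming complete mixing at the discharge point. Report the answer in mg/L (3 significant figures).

1.77 mg/L

53 L/s = 0.053 m³/s.
4.14 µg/L = 0.00414 mg/L.
After complete mixing, C₀ = (0.053·15.7 + 0.149·0.00414) / 0.202 = 4.122 mg/L.
Travel time t = 4.9e+04 m / 0.63 m/s = 7.778e+04 s = 0.9002 d.
C = 4.122·exp(−0.94·0.9002) = 4.122·0.429 = 1.769 mg/L.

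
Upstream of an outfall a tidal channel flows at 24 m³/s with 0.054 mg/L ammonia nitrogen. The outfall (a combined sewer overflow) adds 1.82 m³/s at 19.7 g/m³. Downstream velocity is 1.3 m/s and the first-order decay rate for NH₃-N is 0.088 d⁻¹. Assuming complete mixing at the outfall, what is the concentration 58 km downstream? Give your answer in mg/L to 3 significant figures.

After complete mixing, C₀ = (1.82·19.7 + 24·0.054) / 25.82 = 1.439 mg/L.
Travel time t = 5.8e+04 m / 1.3 m/s = 4.462e+04 s = 0.5164 d.
C = 1.439·exp(−0.088·0.5164) = 1.439·0.9556 = 1.375 mg/L.

1.37 mg/L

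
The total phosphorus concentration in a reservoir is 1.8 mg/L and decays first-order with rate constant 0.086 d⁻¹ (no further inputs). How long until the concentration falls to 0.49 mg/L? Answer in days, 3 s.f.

t = ln(C₀/C)/k = ln(1.8/0.49)/0.086 = 1.301/0.086 = 15.13 d.

15.1 d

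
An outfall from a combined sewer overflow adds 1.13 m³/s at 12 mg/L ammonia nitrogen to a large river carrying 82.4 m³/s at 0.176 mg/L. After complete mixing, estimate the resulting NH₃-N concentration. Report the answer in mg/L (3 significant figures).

Flow-weighted mixing gives C = (1.13·12 + 82.4·0.176) / (1.13 + 82.4) = 28.06/83.53 = 0.336 mg/L.

0.336 mg/L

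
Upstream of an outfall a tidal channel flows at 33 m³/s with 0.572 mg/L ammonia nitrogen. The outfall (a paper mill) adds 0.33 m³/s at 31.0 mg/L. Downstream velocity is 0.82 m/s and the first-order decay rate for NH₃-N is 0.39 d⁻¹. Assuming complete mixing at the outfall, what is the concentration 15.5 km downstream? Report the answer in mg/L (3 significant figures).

0.802 mg/L

After complete mixing, C₀ = (0.33·31 + 33·0.572) / 33.33 = 0.8733 mg/L.
Travel time t = 1.55e+04 m / 0.82 m/s = 1.89e+04 s = 0.2188 d.
C = 0.8733·exp(−0.39·0.2188) = 0.8733·0.9182 = 0.8018 mg/L.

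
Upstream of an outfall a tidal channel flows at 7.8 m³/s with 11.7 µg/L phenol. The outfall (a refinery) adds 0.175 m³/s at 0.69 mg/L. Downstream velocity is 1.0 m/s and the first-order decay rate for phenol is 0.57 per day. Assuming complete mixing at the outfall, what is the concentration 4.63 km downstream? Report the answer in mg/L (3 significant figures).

0.0258 mg/L

11.7 µg/L = 0.0117 mg/L.
After complete mixing, C₀ = (0.175·0.69 + 7.8·0.0117) / 7.975 = 0.02658 mg/L.
Travel time t = 4630 m / 1.0 m/s = 4630 s = 0.05359 d.
C = 0.02658·exp(−0.57·0.05359) = 0.02658·0.9699 = 0.02578 mg/L.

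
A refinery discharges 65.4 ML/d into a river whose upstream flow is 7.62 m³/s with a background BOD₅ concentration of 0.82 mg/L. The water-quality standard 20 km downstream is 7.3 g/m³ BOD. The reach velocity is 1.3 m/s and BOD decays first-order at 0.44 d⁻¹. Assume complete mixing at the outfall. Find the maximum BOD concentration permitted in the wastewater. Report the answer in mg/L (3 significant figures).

79.1 mg/L

65.4 ML/d = 0.7569 m³/s.
Travel time to the compliance point: t = 2e+04/1.3 = 1.538e+04 s = 0.1781 d; decay factor exp(−0.44·0.1781) = 0.9246.
So the concentration just after mixing may be at most 7.3/0.9246 = 7.895 mg/L.
Mass balance: 7.895·8.377 = 0.7569·Cₑ + 7.62·0.82.
Cₑ = (66.14 − 6.248) / 0.7569 = 79.12 mg/L.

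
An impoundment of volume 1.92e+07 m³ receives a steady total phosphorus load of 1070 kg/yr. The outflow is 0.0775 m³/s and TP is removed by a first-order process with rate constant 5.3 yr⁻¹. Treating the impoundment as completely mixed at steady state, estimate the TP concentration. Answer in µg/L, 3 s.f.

Outflow Q = 0.0775 m³/s × 3.156e+07 s/yr = 2.446e+06 m³/yr.
Steady-state CSTR mass balance: W = Q·C + k·V·C, so C = W/(Q + kV).
Q + kV = 2.446e+06 + 5.3·1.92e+07 = 1.042e+08 m³/yr.
C = 1070/1.042e+08 = 1.027e-05 kg/m³ = 0.01027 mg/L = 10.27 µg/L.

10.3 µg/L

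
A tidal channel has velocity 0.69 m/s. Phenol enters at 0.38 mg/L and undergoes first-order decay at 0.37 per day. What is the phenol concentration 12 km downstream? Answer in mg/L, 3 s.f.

0.353 mg/L

Travel time t = 12 km / 0.69 m/s = 1.2e+04/0.69 = 1.739e+04 s = 0.2013 d.
First-order decay: C = 0.38·exp(−0.37·0.2013) = 0.38·0.9282 = 0.3527 mg/L.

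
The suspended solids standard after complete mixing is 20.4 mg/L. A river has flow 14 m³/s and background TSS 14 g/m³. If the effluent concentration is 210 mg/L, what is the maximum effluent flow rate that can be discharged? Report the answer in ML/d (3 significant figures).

Mass balance at complete mixing: C_std·(Q_w + Q_r) = Q_w·C_e + Q_r·C_b.
Rearranging, Q_w = Q_r·(C_std − C_b)/(C_e − C_std) = 14·(20.4 − 14) / (210 − 20.4) = 0.4726 m³/s.
= 40.83 ML/d.

40.8 ML/d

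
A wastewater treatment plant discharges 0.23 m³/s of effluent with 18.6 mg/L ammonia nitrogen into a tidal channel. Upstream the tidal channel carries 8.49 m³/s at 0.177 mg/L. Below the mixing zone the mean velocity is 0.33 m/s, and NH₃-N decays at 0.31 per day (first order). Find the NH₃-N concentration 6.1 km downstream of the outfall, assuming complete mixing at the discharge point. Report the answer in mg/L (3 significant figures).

After complete mixing, C₀ = (0.23·18.6 + 8.49·0.177) / 8.72 = 0.6629 mg/L.
Travel time t = 6100 m / 0.33 m/s = 1.848e+04 s = 0.2139 d.
C = 0.6629·exp(−0.31·0.2139) = 0.6629·0.9358 = 0.6204 mg/L.

0.620 mg/L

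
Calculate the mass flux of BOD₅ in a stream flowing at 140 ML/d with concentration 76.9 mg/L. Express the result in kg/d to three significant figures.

10800 kg/d

140 ML/d = 1.62 m³/s.
Mass flux = Q·C = 1.62 m³/s × 76.9 g/m³ = 124.6 g/s.
= 124.6 g/s × 86.4 = 1.077e+04 kg/d.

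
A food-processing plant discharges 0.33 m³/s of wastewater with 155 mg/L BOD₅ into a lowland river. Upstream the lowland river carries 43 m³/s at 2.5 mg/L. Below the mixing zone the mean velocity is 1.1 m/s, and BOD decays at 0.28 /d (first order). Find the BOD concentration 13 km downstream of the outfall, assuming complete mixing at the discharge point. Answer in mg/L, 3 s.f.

After complete mixing, C₀ = (0.33·155 + 43·2.5) / 43.33 = 3.661 mg/L.
Travel time t = 1.3e+04 m / 1.1 m/s = 1.182e+04 s = 0.1368 d.
C = 3.661·exp(−0.28·0.1368) = 3.661·0.9624 = 3.524 mg/L.

3.52 mg/L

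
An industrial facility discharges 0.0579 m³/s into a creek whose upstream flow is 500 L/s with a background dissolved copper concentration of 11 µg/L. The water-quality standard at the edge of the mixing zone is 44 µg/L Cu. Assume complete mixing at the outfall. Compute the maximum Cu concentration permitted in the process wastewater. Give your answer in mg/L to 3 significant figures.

500 L/s = 0.5 m³/s.
11 µg/L = 0.011 mg/L.
44 µg/L = 0.044 mg/L.
Mass balance: 0.044·0.5579 = 0.0579·Cₑ + 0.5·0.011.
Cₑ = (0.02455 − 0.0055) / 0.0579 = 0.329 mg/L.

0.329 mg/L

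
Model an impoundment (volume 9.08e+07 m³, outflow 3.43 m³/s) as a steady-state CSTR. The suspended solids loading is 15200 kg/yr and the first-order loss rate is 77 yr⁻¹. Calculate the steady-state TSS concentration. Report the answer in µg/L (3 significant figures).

Outflow Q = 3.43 m³/s × 3.156e+07 s/yr = 1.082e+08 m³/yr.
Steady-state CSTR mass balance: W = Q·C + k·V·C, so C = W/(Q + kV).
Q + kV = 1.082e+08 + 77·9.08e+07 = 7.1e+09 m³/yr.
C = 15200/7.1e+09 = 2.141e-06 kg/m³ = 0.002141 mg/L = 2.141 µg/L.

2.14 µg/L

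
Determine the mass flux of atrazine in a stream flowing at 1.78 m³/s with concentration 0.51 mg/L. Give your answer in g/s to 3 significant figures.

Mass flux = Q·C = 1.78 m³/s × 0.51 g/m³ = 0.9078 g/s.

0.908 g/s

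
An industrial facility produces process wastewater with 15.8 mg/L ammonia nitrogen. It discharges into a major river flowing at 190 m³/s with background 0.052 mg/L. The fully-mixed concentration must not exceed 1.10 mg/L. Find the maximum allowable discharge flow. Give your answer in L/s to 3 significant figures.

Mass balance at complete mixing: C_std·(Q_w + Q_r) = Q_w·C_e + Q_r·C_b.
Rearranging, Q_w = Q_r·(C_std − C_b)/(C_e − C_std) = 190·(1.1 − 0.052) / (15.8 − 1.1) = 13.55 m³/s.
= 1.355e+04 L/s.

13500 L/s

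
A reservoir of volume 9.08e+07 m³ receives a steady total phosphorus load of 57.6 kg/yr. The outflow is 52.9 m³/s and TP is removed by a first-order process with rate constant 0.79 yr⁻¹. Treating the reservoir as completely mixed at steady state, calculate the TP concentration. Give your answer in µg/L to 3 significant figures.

0.0331 µg/L

Outflow Q = 52.9 m³/s × 3.156e+07 s/yr = 1.669e+09 m³/yr.
Steady-state CSTR mass balance: W = Q·C + k·V·C, so C = W/(Q + kV).
Q + kV = 1.669e+09 + 0.79·9.08e+07 = 1.741e+09 m³/yr.
C = 57.6/1.741e+09 = 3.308e-08 kg/m³ = 3.308e-05 mg/L = 0.03308 µg/L.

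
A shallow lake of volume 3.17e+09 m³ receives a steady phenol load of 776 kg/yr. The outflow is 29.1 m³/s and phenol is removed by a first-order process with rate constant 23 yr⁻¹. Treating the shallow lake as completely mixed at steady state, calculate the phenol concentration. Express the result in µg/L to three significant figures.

Outflow Q = 29.1 m³/s × 3.156e+07 s/yr = 9.183e+08 m³/yr.
Steady-state CSTR mass balance: W = Q·C + k·V·C, so C = W/(Q + kV).
Q + kV = 9.183e+08 + 23·3.17e+09 = 7.383e+10 m³/yr.
C = 776/7.383e+10 = 1.051e-08 kg/m³ = 1.051e-05 mg/L = 0.01051 µg/L.

0.0105 µg/L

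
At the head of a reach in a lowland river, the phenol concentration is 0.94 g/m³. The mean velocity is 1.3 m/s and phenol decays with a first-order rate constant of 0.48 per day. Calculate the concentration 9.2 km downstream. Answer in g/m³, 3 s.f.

0.904 g/m³

Travel time t = 9.2 km / 1.3 m/s = 9200/1.3 = 7077 s = 0.08191 d.
First-order decay: C = 0.94·exp(−0.48·0.08191) = 0.94·0.9614 = 0.9038 g/m³.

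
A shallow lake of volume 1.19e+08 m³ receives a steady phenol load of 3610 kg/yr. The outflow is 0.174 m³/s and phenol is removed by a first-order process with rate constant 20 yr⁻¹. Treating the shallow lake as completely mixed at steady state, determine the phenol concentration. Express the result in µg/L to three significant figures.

Outflow Q = 0.174 m³/s × 3.156e+07 s/yr = 5.491e+06 m³/yr.
Steady-state CSTR mass balance: W = Q·C + k·V·C, so C = W/(Q + kV).
Q + kV = 5.491e+06 + 20·1.19e+08 = 2.385e+09 m³/yr.
C = 3610/2.385e+09 = 1.513e-06 kg/m³ = 0.001513 mg/L = 1.513 µg/L.

1.51 µg/L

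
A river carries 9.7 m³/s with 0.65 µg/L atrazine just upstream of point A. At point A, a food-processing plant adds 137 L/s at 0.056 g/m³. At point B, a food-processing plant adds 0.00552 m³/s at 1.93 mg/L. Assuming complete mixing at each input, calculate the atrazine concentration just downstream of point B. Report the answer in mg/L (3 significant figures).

0.00250 mg/L

0.65 µg/L = 0.00065 mg/L.
137 L/s = 0.137 m³/s.
After input A: C = (9.7·0.00065 + 0.137·0.056) / 9.837 = 0.001421 mg/L.
After input B: C = (9.837·0.001421 + 0.00552·1.93) / 9.843 = 0.002502 mg/L.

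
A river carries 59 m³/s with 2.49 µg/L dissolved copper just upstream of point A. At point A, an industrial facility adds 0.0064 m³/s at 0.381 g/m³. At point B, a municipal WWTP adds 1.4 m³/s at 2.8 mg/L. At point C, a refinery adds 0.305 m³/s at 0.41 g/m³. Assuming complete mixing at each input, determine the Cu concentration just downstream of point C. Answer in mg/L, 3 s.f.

0.0691 mg/L

2.49 µg/L = 0.00249 mg/L.
After input A: C = (59·0.00249 + 0.0064·0.381) / 59.01 = 0.002531 mg/L.
After input B: C = (59.01·0.002531 + 1.4·2.8) / 60.41 = 0.06737 mg/L.
After input C: C = (60.41·0.06737 + 0.305·0.41) / 60.71 = 0.06909 mg/L.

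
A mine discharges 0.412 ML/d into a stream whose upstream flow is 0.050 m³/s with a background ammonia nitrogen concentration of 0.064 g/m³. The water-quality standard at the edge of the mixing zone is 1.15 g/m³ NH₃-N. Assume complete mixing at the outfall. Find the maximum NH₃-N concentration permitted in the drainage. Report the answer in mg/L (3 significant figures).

12.5 mg/L

0.412 ML/d = 0.004769 m³/s.
Mass balance: 1.15·0.05477 = 0.004769·Cₑ + 0.05·0.064.
Cₑ = (0.06298 − 0.0032) / 0.004769 = 12.54 mg/L.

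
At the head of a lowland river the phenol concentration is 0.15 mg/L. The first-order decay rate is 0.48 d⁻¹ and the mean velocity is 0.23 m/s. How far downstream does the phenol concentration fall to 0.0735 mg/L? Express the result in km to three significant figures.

From C = C₀·e^(−kt), t = ln(C₀/C)/k = ln(0.15/0.0735)/0.48 = 0.7133/0.48 = 1.486 d.
Distance = v·t = 0.23 m/s × 1.284e+05 s = 2.953e+04 m = 29.53 km.

29.5 km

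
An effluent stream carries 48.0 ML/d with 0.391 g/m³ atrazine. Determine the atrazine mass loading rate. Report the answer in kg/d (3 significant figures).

48.0 ML/d = 0.5556 m³/s.
Mass flux = Q·C = 0.5556 m³/s × 0.391 g/m³ = 0.2172 g/s.
= 0.2172 g/s × 86.4 = 18.77 kg/d.

18.8 kg/d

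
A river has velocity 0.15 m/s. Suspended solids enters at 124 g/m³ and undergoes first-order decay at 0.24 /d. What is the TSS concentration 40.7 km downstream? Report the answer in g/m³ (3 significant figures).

58.4 g/m³

Travel time t = 40.7 km / 0.15 m/s = 4.07e+04/0.15 = 2.713e+05 s = 3.14 d.
First-order decay: C = 124·exp(−0.24·3.14) = 124·0.4706 = 58.36 g/m³.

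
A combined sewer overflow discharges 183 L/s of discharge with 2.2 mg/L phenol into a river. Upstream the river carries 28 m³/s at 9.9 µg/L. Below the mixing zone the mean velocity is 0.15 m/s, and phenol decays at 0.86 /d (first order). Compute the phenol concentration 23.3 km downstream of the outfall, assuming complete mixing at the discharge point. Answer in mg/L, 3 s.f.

0.00514 mg/L

183 L/s = 0.183 m³/s.
9.9 µg/L = 0.0099 mg/L.
After complete mixing, C₀ = (0.183·2.2 + 28·0.0099) / 28.18 = 0.02412 mg/L.
Travel time t = 2.33e+04 m / 0.15 m/s = 1.553e+05 s = 1.798 d.
C = 0.02412·exp(−0.86·1.798) = 0.02412·0.2131 = 0.005139 mg/L.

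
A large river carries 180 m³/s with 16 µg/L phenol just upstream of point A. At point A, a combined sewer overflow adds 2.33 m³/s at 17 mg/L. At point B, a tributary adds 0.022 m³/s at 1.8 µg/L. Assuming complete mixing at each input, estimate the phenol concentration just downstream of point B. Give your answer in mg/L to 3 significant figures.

16 µg/L = 0.016 mg/L.
After input A: C = (180·0.016 + 2.33·17) / 182.3 = 0.233 mg/L.
1.8 µg/L = 0.0018 mg/L.
After input B: C = (182.3·0.233 + 0.022·0.0018) / 182.4 = 0.233 mg/L.

0.233 mg/L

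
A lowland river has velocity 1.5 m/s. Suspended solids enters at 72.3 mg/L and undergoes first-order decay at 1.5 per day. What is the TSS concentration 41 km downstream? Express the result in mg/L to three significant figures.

45.0 mg/L

Travel time t = 41 km / 1.5 m/s = 4.1e+04/1.5 = 2.733e+04 s = 0.3164 d.
First-order decay: C = 72.3·exp(−1.5·0.3164) = 72.3·0.6222 = 44.98 mg/L.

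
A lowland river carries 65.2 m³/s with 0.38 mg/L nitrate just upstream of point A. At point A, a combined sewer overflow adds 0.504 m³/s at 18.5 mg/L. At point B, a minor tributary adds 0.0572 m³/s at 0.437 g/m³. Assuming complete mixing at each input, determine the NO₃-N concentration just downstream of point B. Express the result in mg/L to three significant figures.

After input A: C = (65.2·0.38 + 0.504·18.5) / 65.7 = 0.519 mg/L.
After input B: C = (65.7·0.519 + 0.0572·0.437) / 65.76 = 0.5189 mg/L.

0.519 mg/L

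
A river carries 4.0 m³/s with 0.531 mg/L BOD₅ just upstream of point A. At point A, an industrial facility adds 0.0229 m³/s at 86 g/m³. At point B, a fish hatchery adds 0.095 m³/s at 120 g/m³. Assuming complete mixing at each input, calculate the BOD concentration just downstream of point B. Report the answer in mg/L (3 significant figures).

After input A: C = (4·0.531 + 0.0229·86) / 4.023 = 1.018 mg/L.
After input B: C = (4.023·1.018 + 0.095·120) / 4.118 = 3.762 mg/L.

3.76 mg/L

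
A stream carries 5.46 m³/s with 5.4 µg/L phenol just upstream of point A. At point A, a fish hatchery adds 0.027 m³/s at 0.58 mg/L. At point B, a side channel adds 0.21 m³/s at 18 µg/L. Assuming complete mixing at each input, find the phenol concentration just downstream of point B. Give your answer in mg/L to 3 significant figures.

0.00859 mg/L

5.4 µg/L = 0.0054 mg/L.
After input A: C = (5.46·0.0054 + 0.027·0.58) / 5.487 = 0.008227 mg/L.
18 µg/L = 0.018 mg/L.
After input B: C = (5.487·0.008227 + 0.21·0.018) / 5.697 = 0.008588 mg/L.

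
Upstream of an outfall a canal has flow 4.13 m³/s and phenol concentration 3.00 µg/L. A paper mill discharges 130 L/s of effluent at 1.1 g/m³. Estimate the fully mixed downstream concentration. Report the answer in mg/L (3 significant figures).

0.0365 mg/L

130 L/s = 0.13 m³/s.
3.00 µg/L = 0.003 mg/L.
Flow-weighted mixing gives C = (0.13·1.1 + 4.13·0.003) / (0.13 + 4.13) = 0.1554/4.26 = 0.03648 mg/L.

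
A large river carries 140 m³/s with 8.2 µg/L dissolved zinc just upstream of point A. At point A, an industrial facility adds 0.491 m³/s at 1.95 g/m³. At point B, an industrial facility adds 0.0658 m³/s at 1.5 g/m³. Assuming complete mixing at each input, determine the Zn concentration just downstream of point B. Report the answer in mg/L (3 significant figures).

8.2 µg/L = 0.0082 mg/L.
After input A: C = (140·0.0082 + 0.491·1.95) / 140.5 = 0.01499 mg/L.
After input B: C = (140.5·0.01499 + 0.0658·1.5) / 140.6 = 0.01568 mg/L.

0.0157 mg/L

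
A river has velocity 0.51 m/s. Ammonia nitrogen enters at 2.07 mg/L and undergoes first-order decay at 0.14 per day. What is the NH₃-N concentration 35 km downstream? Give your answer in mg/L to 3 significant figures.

1.85 mg/L

Travel time t = 35 km / 0.51 m/s = 3.5e+04/0.51 = 6.863e+04 s = 0.7943 d.
First-order decay: C = 2.07·exp(−0.14·0.7943) = 2.07·0.8948 = 1.852 mg/L.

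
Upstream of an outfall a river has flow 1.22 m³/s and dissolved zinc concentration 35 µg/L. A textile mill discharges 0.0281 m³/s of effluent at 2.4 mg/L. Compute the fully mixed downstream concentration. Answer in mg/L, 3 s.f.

35 µg/L = 0.035 mg/L.
By mass balance at complete mixing, C = (0.0281·2.4 + 1.22·0.035) / (0.0281 + 1.22) = 0.1101/1.248 = 0.08825 mg/L.

0.0882 mg/L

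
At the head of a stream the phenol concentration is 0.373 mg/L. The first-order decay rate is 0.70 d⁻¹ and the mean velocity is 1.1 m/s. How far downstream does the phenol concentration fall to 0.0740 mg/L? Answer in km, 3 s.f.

From C = C₀·e^(−kt), t = ln(C₀/C)/k = ln(0.373/0.0740)/0.70 = 1.618/0.70 = 2.311 d.
Distance = v·t = 1.1 m/s × 1.996e+05 s = 2.196e+05 m = 219.6 km.

220 km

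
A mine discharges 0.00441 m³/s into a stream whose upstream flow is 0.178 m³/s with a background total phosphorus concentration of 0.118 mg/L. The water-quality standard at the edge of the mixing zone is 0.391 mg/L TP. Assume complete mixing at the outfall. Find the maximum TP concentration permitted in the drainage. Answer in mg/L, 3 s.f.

11.4 mg/L

Mass balance: 0.391·0.1824 = 0.00441·Cₑ + 0.178·0.118.
Cₑ = (0.07132 − 0.021) / 0.00441 = 11.41 mg/L.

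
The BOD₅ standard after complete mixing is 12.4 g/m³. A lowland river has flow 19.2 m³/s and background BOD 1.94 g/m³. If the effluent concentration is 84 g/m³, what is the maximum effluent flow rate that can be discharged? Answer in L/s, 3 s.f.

2800 L/s

Mass balance at complete mixing: C_std·(Q_w + Q_r) = Q_w·C_e + Q_r·C_b.
Rearranging, Q_w = Q_r·(C_std − C_b)/(C_e − C_std) = 19.2·(12.4 − 1.94) / (84 − 12.4) = 2.805 m³/s.
= 2805 L/s.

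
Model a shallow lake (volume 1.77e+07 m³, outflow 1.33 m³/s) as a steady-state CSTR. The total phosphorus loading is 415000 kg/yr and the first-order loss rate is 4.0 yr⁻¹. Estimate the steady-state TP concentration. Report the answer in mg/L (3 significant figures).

3.68 mg/L

Outflow Q = 1.33 m³/s × 3.156e+07 s/yr = 4.197e+07 m³/yr.
Steady-state CSTR mass balance: W = Q·C + k·V·C, so C = W/(Q + kV).
Q + kV = 4.197e+07 + 4.0·1.77e+07 = 1.128e+08 m³/yr.
C = 415000/1.128e+08 = 0.00368 kg/m³ = 3.68 mg/L.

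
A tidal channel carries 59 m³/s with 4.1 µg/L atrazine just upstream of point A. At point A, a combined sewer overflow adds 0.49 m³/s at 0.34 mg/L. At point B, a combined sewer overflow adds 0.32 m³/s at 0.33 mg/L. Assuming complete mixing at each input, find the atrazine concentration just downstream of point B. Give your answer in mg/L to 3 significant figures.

4.1 µg/L = 0.0041 mg/L.
After input A: C = (59·0.0041 + 0.49·0.34) / 59.49 = 0.006867 mg/L.
After input B: C = (59.49·0.006867 + 0.32·0.33) / 59.81 = 0.008596 mg/L.

0.00860 mg/L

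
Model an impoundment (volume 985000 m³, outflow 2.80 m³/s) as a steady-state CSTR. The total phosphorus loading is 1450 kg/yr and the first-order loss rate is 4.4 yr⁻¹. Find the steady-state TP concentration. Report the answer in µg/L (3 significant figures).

15.6 µg/L

Outflow Q = 2.80 m³/s × 3.156e+07 s/yr = 8.836e+07 m³/yr.
Steady-state CSTR mass balance: W = Q·C + k·V·C, so C = W/(Q + kV).
Q + kV = 8.836e+07 + 4.4·985000 = 9.27e+07 m³/yr.
C = 1450/9.27e+07 = 1.564e-05 kg/m³ = 0.01564 mg/L = 15.64 µg/L.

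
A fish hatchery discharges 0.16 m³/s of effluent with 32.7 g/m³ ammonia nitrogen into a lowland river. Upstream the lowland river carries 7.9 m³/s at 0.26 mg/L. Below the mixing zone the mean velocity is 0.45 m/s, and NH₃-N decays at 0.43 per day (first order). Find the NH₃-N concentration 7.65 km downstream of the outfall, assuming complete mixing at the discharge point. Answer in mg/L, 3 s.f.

0.831 mg/L

After complete mixing, C₀ = (0.16·32.7 + 7.9·0.26) / 8.06 = 0.904 mg/L.
Travel time t = 7650 m / 0.45 m/s = 1.7e+04 s = 0.1968 d.
C = 0.904·exp(−0.43·0.1968) = 0.904·0.9189 = 0.8306 mg/L.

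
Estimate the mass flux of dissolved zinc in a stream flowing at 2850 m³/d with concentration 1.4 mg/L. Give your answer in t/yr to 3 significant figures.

2850 m³/d = 0.03299 m³/s.
Mass flux = Q·C = 0.03299 m³/s × 1.4 g/m³ = 0.04618 g/s.
= 0.04618 g/s × 31.56 = 1.457 t/yr.

1.46 t/yr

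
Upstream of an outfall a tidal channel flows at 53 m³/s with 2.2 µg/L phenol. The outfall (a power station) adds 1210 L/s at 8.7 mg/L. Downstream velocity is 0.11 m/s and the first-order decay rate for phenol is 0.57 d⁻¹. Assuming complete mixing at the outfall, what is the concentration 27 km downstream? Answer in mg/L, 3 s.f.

1210 L/s = 1.21 m³/s.
2.2 µg/L = 0.0022 mg/L.
After complete mixing, C₀ = (1.21·8.7 + 53·0.0022) / 54.21 = 0.1963 mg/L.
Travel time t = 2.7e+04 m / 0.11 m/s = 2.455e+05 s = 2.841 d.
C = 0.1963·exp(−0.57·2.841) = 0.1963·0.198 = 0.03888 mg/L.

0.0389 mg/L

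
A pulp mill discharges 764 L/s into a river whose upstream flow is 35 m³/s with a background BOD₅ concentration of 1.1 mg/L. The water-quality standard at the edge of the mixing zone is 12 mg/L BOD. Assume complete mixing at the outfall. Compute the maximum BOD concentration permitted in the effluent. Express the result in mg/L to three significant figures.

764 L/s = 0.764 m³/s.
Mass balance: 12·35.76 = 0.764·Cₑ + 35·1.1.
Cₑ = (429.2 − 38.5) / 0.764 = 511.3 mg/L.

511 mg/L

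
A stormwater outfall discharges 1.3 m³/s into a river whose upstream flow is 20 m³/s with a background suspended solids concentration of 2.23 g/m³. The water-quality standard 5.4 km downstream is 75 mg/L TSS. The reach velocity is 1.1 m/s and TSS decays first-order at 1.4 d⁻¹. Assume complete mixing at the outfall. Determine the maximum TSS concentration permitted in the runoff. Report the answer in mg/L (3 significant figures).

1300 mg/L

Travel time to the compliance point: t = 5400/1.1 = 4909 s = 0.05682 d; decay factor exp(−1.4·0.05682) = 0.9235.
So the concentration just after mixing may be at most 75/0.9235 = 81.21 mg/L.
Mass balance: 81.21·21.3 = 1.3·Cₑ + 20·2.23.
Cₑ = (1730 − 44.6) / 1.3 = 1296 mg/L.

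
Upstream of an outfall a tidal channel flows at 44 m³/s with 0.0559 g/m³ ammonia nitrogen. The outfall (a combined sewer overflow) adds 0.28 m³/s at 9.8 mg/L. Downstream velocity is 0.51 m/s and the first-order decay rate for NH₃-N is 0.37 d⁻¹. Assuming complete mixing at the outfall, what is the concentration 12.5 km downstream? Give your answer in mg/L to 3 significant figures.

After complete mixing, C₀ = (0.28·9.8 + 44·0.0559) / 44.28 = 0.1175 mg/L.
Travel time t = 1.25e+04 m / 0.51 m/s = 2.451e+04 s = 0.2837 d.
C = 0.1175·exp(−0.37·0.2837) = 0.1175·0.9004 = 0.1058 mg/L.

0.106 mg/L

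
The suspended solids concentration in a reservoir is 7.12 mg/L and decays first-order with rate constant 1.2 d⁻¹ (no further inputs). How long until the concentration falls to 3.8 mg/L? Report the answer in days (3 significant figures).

0.523 d

t = ln(C₀/C)/k = ln(7.12/3.8)/1.2 = 0.6279/1.2 = 0.5233 d.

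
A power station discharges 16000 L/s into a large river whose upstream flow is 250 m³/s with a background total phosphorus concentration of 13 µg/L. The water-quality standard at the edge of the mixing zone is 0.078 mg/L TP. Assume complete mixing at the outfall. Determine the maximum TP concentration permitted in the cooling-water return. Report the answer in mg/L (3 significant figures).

1.09 mg/L

16000 L/s = 16 m³/s.
13 µg/L = 0.013 mg/L.
Mass balance: 0.078·266 = 16·Cₑ + 250·0.013.
Cₑ = (20.75 − 3.25) / 16 = 1.094 mg/L.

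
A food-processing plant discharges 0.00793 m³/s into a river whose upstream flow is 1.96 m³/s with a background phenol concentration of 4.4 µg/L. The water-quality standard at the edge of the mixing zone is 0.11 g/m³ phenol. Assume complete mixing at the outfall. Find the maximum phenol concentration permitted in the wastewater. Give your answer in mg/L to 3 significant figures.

26.2 mg/L

4.4 µg/L = 0.0044 mg/L.
Mass balance: 0.11·1.968 = 0.00793·Cₑ + 1.96·0.0044.
Cₑ = (0.2165 − 0.008624) / 0.00793 = 26.21 mg/L.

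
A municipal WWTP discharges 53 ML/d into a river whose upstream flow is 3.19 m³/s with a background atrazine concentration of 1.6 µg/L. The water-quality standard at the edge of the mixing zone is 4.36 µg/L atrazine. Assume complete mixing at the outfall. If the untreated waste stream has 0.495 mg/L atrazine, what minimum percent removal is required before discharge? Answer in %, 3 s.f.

96.2 %

53 ML/d = 0.6134 m³/s.
1.6 µg/L = 0.0016 mg/L.
4.36 µg/L = 0.00436 mg/L.
Mass balance: 0.00436·3.803 = 0.6134·Cₑ + 3.19·0.0016.
Cₑ = (0.01658 − 0.005104) / 0.6134 = 0.01871 mg/L.
Required removal = 1 − 0.01871/0.495 = 96.22 %.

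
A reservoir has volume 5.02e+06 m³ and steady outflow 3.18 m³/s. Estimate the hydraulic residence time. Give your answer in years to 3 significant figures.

0.0500 yr

Q = 3.18 m³/s × 3.156e+07 s/yr = 1.004e+08 m³/yr.
Hydraulic residence time τ = V/Q = 5.02e+06/1.004e+08 = 0.05002 yr.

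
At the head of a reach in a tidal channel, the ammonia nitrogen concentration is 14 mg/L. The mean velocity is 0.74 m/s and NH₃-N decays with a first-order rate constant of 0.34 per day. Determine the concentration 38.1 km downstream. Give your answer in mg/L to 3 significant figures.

Travel time t = 38.1 km / 0.74 m/s = 3.81e+04/0.74 = 5.149e+04 s = 0.5959 d.
First-order decay: C = 14·exp(−0.34·0.5959) = 14·0.8166 = 11.43 mg/L.

11.4 mg/L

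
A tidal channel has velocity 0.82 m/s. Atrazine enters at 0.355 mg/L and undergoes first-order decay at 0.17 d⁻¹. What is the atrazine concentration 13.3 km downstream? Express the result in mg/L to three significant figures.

0.344 mg/L

Travel time t = 13.3 km / 0.82 m/s = 1.33e+04/0.82 = 1.622e+04 s = 0.1877 d.
First-order decay: C = 0.355·exp(−0.17·0.1877) = 0.355·0.9686 = 0.3438 mg/L.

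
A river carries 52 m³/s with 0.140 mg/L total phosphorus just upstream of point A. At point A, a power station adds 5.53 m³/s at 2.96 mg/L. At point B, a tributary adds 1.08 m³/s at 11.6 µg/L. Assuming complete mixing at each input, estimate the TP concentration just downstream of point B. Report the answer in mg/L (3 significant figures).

After input A: C = (52·0.14 + 5.53·2.96) / 57.53 = 0.4111 mg/L.
11.6 µg/L = 0.0116 mg/L.
After input B: C = (57.53·0.4111 + 1.08·0.0116) / 58.61 = 0.4037 mg/L.

0.404 mg/L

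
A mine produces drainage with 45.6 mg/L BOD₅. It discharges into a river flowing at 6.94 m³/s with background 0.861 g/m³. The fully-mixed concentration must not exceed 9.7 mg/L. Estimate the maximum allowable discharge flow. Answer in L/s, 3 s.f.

Mass balance at complete mixing: C_std·(Q_w + Q_r) = Q_w·C_e + Q_r·C_b.
Rearranging, Q_w = Q_r·(C_std − C_b)/(C_e − C_std) = 6.94·(9.7 − 0.861) / (45.6 − 9.7) = 1.709 m³/s.
= 1709 L/s.

1710 L/s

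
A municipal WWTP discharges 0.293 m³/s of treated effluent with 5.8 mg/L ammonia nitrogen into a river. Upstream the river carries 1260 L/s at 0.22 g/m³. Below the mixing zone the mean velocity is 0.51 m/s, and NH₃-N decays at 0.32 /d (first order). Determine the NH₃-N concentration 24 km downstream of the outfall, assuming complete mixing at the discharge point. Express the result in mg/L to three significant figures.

1260 L/s = 1.26 m³/s.
After complete mixing, C₀ = (0.293·5.8 + 1.26·0.22) / 1.553 = 1.273 mg/L.
Travel time t = 2.4e+04 m / 0.51 m/s = 4.706e+04 s = 0.5447 d.
C = 1.273·exp(−0.32·0.5447) = 1.273·0.8401 = 1.069 mg/L.

1.07 mg/L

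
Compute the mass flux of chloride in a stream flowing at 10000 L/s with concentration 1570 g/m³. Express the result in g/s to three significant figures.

10000 L/s = 10 m³/s.
Mass flux = Q·C = 10 m³/s × 1570 g/m³ = 1.57e+04 g/s.

15700 g/s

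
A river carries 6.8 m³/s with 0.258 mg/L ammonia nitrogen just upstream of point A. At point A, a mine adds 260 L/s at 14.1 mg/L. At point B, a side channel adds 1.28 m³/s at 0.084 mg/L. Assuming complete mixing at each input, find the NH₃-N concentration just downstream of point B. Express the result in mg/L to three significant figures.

260 L/s = 0.26 m³/s.
After input A: C = (6.8·0.258 + 0.26·14.1) / 7.06 = 0.7678 mg/L.
After input B: C = (7.06·0.7678 + 1.28·0.084) / 8.34 = 0.6628 mg/L.

0.663 mg/L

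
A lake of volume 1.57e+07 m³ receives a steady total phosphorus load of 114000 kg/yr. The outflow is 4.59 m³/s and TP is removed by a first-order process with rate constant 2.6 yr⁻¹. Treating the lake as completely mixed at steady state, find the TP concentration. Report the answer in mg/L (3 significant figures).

Outflow Q = 4.59 m³/s × 3.156e+07 s/yr = 1.448e+08 m³/yr.
Steady-state CSTR mass balance: W = Q·C + k·V·C, so C = W/(Q + kV).
Q + kV = 1.448e+08 + 2.6·1.57e+07 = 1.857e+08 m³/yr.
C = 114000/1.857e+08 = 0.000614 kg/m³ = 0.614 mg/L.

0.614 mg/L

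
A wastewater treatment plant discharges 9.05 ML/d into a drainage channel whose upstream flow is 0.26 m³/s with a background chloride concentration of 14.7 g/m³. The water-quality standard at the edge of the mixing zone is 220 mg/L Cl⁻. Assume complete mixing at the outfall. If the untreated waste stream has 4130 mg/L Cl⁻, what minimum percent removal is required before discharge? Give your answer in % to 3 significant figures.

82.3 %

9.05 ML/d = 0.1047 m³/s.
Mass balance: 220·0.3647 = 0.1047·Cₑ + 0.26·14.7.
Cₑ = (80.24 − 3.822) / 0.1047 = 729.6 mg/L.
Required removal = 1 − 729.6/4130 = 82.33 %.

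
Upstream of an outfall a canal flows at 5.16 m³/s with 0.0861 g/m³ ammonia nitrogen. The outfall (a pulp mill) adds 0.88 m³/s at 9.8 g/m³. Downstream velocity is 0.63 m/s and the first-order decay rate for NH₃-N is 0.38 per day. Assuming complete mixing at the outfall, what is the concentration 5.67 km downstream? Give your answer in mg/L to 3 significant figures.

1.44 mg/L

After complete mixing, C₀ = (0.88·9.8 + 5.16·0.0861) / 6.04 = 1.501 mg/L.
Travel time t = 5670 m / 0.63 m/s = 9000 s = 0.1042 d.
C = 1.501·exp(−0.38·0.1042) = 1.501·0.9612 = 1.443 mg/L.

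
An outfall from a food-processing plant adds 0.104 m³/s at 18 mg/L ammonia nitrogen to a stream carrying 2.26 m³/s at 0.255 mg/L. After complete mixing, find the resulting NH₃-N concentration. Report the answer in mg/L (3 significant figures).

1.04 mg/L

By mass balance at complete mixing, C = (0.104·18 + 2.26·0.255) / (0.104 + 2.26) = 2.448/2.364 = 1.036 mg/L.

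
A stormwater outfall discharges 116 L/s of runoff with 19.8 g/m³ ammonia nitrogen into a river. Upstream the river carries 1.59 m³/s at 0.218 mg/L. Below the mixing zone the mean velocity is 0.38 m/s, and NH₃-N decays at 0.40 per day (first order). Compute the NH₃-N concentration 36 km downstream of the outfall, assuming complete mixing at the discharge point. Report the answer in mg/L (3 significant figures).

116 L/s = 0.116 m³/s.
After complete mixing, C₀ = (0.116·19.8 + 1.59·0.218) / 1.706 = 1.549 mg/L.
Travel time t = 3.6e+04 m / 0.38 m/s = 9.474e+04 s = 1.096 d.
C = 1.549·exp(−0.40·1.096) = 1.549·0.6449 = 0.9993 mg/L.

0.999 mg/L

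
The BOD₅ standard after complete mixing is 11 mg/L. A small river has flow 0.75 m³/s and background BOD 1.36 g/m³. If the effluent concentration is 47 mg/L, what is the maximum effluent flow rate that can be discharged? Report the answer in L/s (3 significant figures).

201 L/s

Mass balance at complete mixing: C_std·(Q_w + Q_r) = Q_w·C_e + Q_r·C_b.
Rearranging, Q_w = Q_r·(C_std − C_b)/(C_e − C_std) = 0.75·(11 − 1.36) / (47 − 11) = 0.2008 m³/s.
= 200.8 L/s.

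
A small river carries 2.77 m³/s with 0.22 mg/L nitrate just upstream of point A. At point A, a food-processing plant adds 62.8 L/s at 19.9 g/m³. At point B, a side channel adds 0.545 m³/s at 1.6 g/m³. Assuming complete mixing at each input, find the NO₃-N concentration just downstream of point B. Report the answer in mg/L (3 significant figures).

0.809 mg/L

62.8 L/s = 0.0628 m³/s.
After input A: C = (2.77·0.22 + 0.0628·19.9) / 2.833 = 0.6563 mg/L.
After input B: C = (2.833·0.6563 + 0.545·1.6) / 3.378 = 0.8085 mg/L.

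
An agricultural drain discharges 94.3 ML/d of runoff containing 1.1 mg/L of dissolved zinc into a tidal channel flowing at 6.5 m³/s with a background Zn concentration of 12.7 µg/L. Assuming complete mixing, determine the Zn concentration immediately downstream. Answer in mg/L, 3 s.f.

94.3 ML/d = 1.091 m³/s.
12.7 µg/L = 0.0127 mg/L.
By mass balance at complete mixing, C = (1.091·1.1 + 6.5·0.0127) / (1.091 + 6.5) = 1.283/7.591 = 0.169 mg/L.

0.169 mg/L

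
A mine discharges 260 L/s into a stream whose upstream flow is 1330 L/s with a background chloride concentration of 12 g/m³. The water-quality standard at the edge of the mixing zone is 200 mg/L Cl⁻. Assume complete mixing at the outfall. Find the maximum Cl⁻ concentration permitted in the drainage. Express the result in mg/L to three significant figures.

260 L/s = 0.26 m³/s.
1330 L/s = 1.33 m³/s.
Mass balance: 200·1.59 = 0.26·Cₑ + 1.33·12.
Cₑ = (318 − 15.96) / 0.26 = 1162 mg/L.

1160 mg/L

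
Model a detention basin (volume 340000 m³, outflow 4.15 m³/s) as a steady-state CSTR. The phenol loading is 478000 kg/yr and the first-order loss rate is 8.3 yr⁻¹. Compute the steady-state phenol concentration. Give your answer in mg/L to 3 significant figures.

3.57 mg/L

Outflow Q = 4.15 m³/s × 3.156e+07 s/yr = 1.31e+08 m³/yr.
Steady-state CSTR mass balance: W = Q·C + k·V·C, so C = W/(Q + kV).
Q + kV = 1.31e+08 + 8.3·340000 = 1.338e+08 m³/yr.
C = 478000/1.338e+08 = 0.003573 kg/m³ = 3.573 mg/L.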